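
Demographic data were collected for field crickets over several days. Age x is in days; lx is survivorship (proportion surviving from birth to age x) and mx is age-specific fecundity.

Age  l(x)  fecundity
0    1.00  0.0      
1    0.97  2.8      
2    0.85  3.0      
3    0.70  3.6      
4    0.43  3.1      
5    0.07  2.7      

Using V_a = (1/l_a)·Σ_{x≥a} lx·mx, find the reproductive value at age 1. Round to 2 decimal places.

lx·mx for x ≥ 1: 2.716, 2.55, 2.52, 1.333, 0.189 → sum = 9.308
V_1 = 9.308 / l_1 = 9.308 / 0.97 = 9.595876… → 9.60

9.60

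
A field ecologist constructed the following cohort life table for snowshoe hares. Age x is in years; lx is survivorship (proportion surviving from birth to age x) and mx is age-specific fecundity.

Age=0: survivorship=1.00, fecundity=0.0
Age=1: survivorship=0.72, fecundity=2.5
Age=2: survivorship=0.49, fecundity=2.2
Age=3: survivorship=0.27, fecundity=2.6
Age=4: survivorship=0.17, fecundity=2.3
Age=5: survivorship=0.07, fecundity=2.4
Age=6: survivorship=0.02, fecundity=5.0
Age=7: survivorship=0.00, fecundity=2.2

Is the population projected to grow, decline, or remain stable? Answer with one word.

R0 = Σ lx·mx = 0 + 1.8 + 1.078 + 0.702 + 0.391 + 0.168 + 0.1 + 0 = 4.239
R0 > 1, so the population is growing.

growing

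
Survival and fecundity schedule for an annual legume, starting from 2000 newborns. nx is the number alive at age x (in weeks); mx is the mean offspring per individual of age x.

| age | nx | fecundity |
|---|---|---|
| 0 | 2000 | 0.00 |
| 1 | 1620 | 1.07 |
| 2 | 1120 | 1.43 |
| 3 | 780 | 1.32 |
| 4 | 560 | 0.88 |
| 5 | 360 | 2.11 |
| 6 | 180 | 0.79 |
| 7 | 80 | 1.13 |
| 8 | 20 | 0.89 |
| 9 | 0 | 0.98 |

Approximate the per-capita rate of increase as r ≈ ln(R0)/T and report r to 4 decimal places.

lx = nx/n0 = nx/2000: 1, 0.81, 0.56, 0.39, 0.28, 0.18, 0.09, 0.04, 0.01, 0
R0 = Σ lx·mx = 0 + 0.8667 + 0.8008 + 0.5148 + 0.2464 + 0.3798 + 0.0711 + 0.0452 + 0.0089 + 0 = 2.9337
Σ x·lx·mx = 7.7115; T = 7.7115/2.9337 = 2.62859…
r ≈ ln(R0)/T = ln(2.9337)/2.62859… = 0.409445… → 0.4094

0.4094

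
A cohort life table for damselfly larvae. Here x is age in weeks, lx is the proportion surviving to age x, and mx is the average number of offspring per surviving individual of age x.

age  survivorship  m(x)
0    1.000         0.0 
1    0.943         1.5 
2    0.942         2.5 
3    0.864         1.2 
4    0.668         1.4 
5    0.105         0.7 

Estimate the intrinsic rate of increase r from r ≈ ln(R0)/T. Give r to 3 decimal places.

R0 = Σ lx·mx = 0 + 1.4145 + 2.355 + 1.0368 + 0.9352 + 0.0735 = 5.815
Σ x·lx·mx = 13.3432; T = 13.3432/5.815 = 2.29462…
r ≈ ln(R0)/T = ln(5.815)/2.29462… = 0.7672… → 0.767

0.767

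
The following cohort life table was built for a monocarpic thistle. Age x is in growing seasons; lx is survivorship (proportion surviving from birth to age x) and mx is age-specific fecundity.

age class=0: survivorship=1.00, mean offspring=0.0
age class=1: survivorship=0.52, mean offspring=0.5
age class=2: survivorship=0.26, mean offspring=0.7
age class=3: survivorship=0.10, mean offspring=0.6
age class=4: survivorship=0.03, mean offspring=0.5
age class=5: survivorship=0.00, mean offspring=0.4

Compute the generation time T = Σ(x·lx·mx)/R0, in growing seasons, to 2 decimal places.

1.67

lx·mx: 0, 0.26, 0.182, 0.06, 0.015, 0 → R0 = 0.517
x·lx·mx: 0, 0.26, 0.364, 0.18, 0.06, 0 → Σ = 0.864
T = 0.864 / 0.517 = 1.67118… → 1.67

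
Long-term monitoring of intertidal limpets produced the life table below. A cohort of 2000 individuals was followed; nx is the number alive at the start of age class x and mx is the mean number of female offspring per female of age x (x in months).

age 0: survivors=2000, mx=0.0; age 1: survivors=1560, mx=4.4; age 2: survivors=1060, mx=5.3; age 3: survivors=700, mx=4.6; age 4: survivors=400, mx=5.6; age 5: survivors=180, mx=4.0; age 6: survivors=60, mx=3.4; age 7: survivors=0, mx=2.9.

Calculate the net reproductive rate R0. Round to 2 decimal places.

9.43

lx = nx/n0 = nx/2000: 1, 0.78, 0.53, 0.35, 0.2, 0.09, 0.03, 0
lx·mx by age: 0, 3.432, 2.809, 1.61, 1.12, 0.36, 0.102, 0
R0 = Σ lx·mx = 9.433 → 9.43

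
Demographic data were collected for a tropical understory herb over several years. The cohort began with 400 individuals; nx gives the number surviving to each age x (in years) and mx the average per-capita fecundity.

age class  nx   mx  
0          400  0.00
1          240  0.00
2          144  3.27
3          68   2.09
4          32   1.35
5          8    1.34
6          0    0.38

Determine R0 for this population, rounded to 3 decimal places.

lx = nx/n0 = nx/400: 1, 0.6, 0.36, 0.17, 0.08, 0.02, 0
lx·mx by age: 0, 0, 1.1772, 0.3553, 0.108, 0.0268, 0
R0 = Σ lx·mx = 1.6673 → 1.667

1.667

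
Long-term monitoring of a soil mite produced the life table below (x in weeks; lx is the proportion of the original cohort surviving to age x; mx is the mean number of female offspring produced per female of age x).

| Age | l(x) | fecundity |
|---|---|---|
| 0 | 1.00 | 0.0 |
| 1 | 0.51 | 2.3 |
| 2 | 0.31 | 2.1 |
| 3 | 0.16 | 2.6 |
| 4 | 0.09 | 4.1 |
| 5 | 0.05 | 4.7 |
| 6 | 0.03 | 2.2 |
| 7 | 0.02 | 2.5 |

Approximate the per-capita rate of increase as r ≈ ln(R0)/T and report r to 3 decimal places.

R0 = Σ lx·mx = 0 + 1.173 + 0.651 + 0.416 + 0.369 + 0.235 + 0.066 + 0.05 = 2.96
Σ x·lx·mx = 7.12; T = 7.12/2.96 = 2.40541…
r ≈ ln(R0)/T = ln(2.96)/2.40541… = 0.45115… → 0.451

0.451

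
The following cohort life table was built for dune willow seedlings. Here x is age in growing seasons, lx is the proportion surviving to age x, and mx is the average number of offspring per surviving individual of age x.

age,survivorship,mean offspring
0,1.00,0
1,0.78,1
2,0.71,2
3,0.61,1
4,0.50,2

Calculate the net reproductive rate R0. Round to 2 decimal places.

3.81

lx·mx by age: 0, 0.78, 1.42, 0.61, 1
R0 = Σ lx·mx = 3.81 → 3.81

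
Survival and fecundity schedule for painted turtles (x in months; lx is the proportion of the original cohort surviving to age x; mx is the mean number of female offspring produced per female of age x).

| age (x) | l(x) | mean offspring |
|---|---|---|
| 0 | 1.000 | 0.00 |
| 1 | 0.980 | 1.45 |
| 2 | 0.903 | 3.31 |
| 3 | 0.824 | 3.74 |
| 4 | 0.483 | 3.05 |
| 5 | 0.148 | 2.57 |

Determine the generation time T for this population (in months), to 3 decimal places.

2.615

lx·mx: 0, 1.421, 2.98893, 3.08176, 1.47315, 0.38036 → R0 = 9.3452
x·lx·mx: 0, 1.421, 5.97786, 9.24528, 5.8926, 1.9018 → Σ = 24.43854
T = 24.43854 / 9.3452 = 2.61509… → 2.615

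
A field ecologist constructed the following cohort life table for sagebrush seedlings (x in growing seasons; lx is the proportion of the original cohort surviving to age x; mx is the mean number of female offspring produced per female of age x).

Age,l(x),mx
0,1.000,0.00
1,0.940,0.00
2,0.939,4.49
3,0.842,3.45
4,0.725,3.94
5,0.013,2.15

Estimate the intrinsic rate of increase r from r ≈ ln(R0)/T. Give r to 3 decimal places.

0.803

R0 = Σ lx·mx = 0 + 0 + 4.21611 + 2.9049 + 2.8565 + 0.02795 = 10.00546
Σ x·lx·mx = 28.71267; T = 28.71267/10.00546 = 2.8697…
r ≈ ln(R0)/T = ln(10.00546)/2.8697… = 0.80257… → 0.803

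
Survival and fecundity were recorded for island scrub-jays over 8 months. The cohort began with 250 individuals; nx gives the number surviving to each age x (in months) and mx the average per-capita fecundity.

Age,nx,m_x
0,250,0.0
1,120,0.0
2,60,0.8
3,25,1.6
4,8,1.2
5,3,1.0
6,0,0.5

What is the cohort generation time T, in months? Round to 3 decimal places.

lx = nx/n0 = nx/250: 1, 0.48, 0.24, 0.1, 0.032, 0.012, 0
lx·mx: 0, 0, 0.192, 0.16, 0.0384, 0.012, 0 → R0 = 0.4024
x·lx·mx: 0, 0, 0.384, 0.48, 0.1536, 0.06, 0 → Σ = 1.0776
T = 1.0776 / 0.4024 = 2.677932… → 2.678

2.678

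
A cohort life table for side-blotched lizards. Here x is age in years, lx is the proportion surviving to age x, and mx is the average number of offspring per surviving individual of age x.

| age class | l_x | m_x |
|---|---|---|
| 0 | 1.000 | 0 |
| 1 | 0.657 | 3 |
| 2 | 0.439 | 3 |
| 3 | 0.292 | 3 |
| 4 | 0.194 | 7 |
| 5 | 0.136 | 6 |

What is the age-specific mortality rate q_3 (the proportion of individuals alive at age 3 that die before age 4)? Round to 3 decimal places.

q_3 = (l_3 − l_4) / l_3 = (0.292 − 0.194) / 0.292
     = 0.098 / 0.292 = 0.335616… → 0.336

0.336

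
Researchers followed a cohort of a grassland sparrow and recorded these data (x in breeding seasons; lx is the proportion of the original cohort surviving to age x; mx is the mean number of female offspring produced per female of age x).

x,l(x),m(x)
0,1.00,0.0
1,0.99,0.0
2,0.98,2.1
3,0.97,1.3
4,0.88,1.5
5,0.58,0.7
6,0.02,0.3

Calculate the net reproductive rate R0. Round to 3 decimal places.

lx·mx by age: 0, 0, 2.058, 1.261, 1.32, 0.406, 0.006
R0 = Σ lx·mx = 5.051 → 5.051

5.051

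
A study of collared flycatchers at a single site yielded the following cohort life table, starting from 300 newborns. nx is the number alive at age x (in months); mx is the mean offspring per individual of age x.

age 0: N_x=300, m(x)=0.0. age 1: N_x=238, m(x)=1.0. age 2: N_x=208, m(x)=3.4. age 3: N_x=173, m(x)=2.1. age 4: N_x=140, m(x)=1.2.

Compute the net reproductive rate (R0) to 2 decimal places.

4.92

lx = nx/n0 = nx/300: 1, 0.79333…, 0.69333…, 0.57667…, 0.46667…
lx·mx by age: 0, 0.793333…, 2.357333…, 1.211…, 0.56…
R0 = Σ lx·mx = 4.921667… → 4.92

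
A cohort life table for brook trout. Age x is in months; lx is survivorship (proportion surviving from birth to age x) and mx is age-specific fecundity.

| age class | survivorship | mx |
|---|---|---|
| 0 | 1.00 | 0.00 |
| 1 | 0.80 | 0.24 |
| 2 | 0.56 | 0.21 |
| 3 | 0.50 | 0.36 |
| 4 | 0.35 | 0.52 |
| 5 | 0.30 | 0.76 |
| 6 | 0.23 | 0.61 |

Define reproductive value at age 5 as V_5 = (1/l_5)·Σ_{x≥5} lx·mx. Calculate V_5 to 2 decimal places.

lx·mx for x ≥ 5: 0.228, 0.1403 → sum = 0.3683
V_5 = 0.3683 / l_5 = 0.3683 / 0.3 = 1.227667… → 1.23

1.23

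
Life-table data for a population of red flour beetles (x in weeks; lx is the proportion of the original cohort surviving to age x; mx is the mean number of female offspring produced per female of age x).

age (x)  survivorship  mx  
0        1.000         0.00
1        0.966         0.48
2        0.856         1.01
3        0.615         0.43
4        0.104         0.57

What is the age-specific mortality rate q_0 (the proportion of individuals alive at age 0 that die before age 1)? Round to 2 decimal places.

0.03

q_0 = (l_0 − l_1) / l_0 = (1 − 0.966) / 1
     = 0.034 / 1 = 0.034 → 0.03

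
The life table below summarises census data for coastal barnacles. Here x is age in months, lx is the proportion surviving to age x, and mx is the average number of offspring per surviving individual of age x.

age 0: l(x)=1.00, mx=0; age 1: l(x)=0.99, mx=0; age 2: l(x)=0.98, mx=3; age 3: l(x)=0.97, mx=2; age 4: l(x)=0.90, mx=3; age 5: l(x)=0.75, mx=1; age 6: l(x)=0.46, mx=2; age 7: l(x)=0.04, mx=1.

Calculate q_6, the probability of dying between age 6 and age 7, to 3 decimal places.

q_6 = (l_6 − l_7) / l_6 = (0.46 − 0.04) / 0.46
     = 0.42 / 0.46 = 0.913043… → 0.913

0.913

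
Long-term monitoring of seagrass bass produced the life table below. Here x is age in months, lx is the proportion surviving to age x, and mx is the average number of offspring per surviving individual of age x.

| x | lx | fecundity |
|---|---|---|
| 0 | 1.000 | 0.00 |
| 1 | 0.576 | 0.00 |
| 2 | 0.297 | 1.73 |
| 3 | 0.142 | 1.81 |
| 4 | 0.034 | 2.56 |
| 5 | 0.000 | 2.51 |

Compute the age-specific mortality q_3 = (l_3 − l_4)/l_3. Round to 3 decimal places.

q_3 = (l_3 − l_4) / l_3 = (0.142 − 0.034) / 0.142
     = 0.108 / 0.142 = 0.760563… → 0.761

0.761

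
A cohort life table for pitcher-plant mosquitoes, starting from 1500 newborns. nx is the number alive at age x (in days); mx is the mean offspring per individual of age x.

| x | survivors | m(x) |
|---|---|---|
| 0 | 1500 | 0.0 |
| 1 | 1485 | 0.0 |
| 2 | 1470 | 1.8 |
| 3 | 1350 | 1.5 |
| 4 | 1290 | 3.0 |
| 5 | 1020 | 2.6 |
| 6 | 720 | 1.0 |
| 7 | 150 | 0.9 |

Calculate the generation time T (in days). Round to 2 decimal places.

3.77

lx = nx/n0 = nx/1500: 1, 0.99, 0.98, 0.9, 0.86, 0.68, 0.48, 0.1
lx·mx: 0, 0, 1.764, 1.35, 2.58, 1.768, 0.48, 0.09 → R0 = 8.032
x·lx·mx: 0, 0, 3.528, 4.05, 10.32, 8.84, 2.88, 0.63 → Σ = 30.248
T = 30.248 / 8.032 = 3.765936… → 3.77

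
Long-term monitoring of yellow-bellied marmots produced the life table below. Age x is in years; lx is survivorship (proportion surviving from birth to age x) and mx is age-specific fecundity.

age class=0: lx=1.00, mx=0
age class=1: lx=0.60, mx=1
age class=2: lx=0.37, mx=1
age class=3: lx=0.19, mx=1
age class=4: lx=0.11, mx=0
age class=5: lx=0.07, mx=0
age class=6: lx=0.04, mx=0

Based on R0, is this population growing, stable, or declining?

R0 = Σ lx·mx = 0 + 0.6 + 0.37 + 0.19 + 0 + 0 + 0 = 1.16
R0 > 1, so the population is growing.

growing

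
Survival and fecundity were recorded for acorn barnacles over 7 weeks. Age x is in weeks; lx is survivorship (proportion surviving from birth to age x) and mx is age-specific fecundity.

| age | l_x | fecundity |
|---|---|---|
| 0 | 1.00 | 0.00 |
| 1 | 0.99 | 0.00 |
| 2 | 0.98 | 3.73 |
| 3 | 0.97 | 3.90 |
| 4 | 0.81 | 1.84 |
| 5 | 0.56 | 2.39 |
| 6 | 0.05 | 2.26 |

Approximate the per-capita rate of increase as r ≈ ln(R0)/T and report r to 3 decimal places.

R0 = Σ lx·mx = 0 + 0 + 3.6554 + 3.783 + 1.4904 + 1.3384 + 0.113 = 10.3802
Σ x·lx·mx = 31.9914; T = 31.9914/10.3802 = 3.08196…
r ≈ ln(R0)/T = ln(10.3802)/3.08196… = 0.75922… → 0.759

0.759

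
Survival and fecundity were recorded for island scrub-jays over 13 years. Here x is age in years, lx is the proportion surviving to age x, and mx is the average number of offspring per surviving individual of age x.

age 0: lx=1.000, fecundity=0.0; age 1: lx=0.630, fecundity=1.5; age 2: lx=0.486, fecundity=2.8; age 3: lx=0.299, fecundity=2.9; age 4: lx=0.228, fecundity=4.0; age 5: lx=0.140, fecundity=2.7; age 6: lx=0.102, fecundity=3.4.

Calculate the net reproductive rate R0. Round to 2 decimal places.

lx·mx by age: 0, 0.945, 1.3608, 0.8671, 0.912, 0.378, 0.3468
R0 = Σ lx·mx = 4.8097 → 4.81

4.81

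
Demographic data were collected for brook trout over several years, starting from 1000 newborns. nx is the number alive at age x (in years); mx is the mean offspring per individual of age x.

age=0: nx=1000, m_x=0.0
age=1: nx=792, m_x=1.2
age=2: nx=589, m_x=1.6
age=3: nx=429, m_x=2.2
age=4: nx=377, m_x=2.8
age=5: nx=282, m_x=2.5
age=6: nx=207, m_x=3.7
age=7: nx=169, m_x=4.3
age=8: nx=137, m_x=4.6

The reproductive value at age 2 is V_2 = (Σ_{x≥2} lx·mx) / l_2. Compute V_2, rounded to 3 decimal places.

9.796

lx = nx/n0 = nx/1000: 1, 0.792, 0.589, 0.429, 0.377, 0.282, 0.207, 0.169, 0.137
lx·mx for x ≥ 2: 0.9424, 0.9438, 1.0556, 0.705, 0.7659, 0.7267, 0.6302 → sum = 5.7696
V_2 = 5.7696 / l_2 = 5.7696 / 0.589 = 9.795586… → 9.796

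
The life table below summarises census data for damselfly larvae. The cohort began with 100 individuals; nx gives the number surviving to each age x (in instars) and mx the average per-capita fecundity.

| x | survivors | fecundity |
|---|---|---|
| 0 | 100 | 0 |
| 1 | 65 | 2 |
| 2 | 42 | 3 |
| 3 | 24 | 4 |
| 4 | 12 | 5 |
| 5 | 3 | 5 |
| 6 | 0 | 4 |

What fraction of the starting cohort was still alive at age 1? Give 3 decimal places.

l_1 = n_1/n_0 = 65/100 = 0.65 → 0.650

0.650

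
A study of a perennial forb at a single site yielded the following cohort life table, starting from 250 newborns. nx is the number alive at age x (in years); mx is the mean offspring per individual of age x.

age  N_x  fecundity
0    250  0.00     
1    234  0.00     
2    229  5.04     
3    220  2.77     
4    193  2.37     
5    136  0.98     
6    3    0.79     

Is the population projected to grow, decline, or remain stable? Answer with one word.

lx = nx/n0 = nx/250: 1, 0.936, 0.916, 0.88, 0.772, 0.544, 0.012
R0 = Σ lx·mx = 0 + 0 + 4.61664 + 2.4376 + 1.82964 + 0.53312 + 0.00948 = 9.42648
R0 > 1, so the population is growing.

growing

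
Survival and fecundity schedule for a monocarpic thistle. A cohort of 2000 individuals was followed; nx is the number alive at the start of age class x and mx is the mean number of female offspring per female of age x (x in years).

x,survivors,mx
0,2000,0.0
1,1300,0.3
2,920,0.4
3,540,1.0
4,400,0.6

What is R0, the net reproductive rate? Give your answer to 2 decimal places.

lx = nx/n0 = nx/2000: 1, 0.65, 0.46, 0.27, 0.2
lx·mx by age: 0, 0.195, 0.184, 0.27, 0.12
R0 = Σ lx·mx = 0.769 → 0.77

0.77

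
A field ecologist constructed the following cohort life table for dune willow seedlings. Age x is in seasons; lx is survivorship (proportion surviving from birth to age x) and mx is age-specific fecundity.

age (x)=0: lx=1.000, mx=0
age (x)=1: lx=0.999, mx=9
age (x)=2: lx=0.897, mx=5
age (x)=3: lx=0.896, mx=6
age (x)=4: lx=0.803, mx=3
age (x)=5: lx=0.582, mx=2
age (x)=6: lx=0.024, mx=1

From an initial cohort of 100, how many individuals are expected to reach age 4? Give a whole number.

80

Expected survivors = N0 · l_4 = 100 × 0.803 = 80.3 → 80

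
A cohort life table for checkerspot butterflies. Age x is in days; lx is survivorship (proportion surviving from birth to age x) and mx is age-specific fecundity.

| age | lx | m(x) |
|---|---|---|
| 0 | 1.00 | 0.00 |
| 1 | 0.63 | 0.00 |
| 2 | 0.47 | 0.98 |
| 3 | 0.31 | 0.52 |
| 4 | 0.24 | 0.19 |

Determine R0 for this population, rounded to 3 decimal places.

0.667

lx·mx by age: 0, 0, 0.4606, 0.1612, 0.0456
R0 = Σ lx·mx = 0.6674 → 0.667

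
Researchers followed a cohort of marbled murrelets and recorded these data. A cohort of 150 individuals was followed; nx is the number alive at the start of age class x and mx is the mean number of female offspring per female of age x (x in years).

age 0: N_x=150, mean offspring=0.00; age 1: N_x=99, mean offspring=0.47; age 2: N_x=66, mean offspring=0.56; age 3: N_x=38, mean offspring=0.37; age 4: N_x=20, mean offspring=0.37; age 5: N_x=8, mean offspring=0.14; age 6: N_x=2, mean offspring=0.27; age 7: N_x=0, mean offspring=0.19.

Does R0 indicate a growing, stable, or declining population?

declining

lx = nx/n0 = nx/150: 1, 0.66, 0.44, 0.25333…, 0.13333…, 0.05333…, 0.01333…, 0
R0 = Σ lx·mx = 0 + 0.3102 + 0.2464 + 0.093733… + 0.049333… + 0.007467… + 0.0036… + 0 = 0.710733…
R0 < 1, so the population is declining.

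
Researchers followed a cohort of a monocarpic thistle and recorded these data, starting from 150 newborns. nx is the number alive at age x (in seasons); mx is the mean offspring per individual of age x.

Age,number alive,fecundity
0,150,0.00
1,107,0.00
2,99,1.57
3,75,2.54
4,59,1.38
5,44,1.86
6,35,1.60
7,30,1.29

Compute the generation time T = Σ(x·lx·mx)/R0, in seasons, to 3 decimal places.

lx = nx/n0 = nx/150: 1, 0.71333…, 0.66, 0.5, 0.39333…, 0.29333…, 0.23333…, 0.2
lx·mx: 0, 0, 1.0362, 1.27, 0.5428…, 0.5456…, 0.373333…, 0.258 → R0 = 4.025933…
x·lx·mx: 0, 0, 2.0724, 3.81, 2.1712…, 2.728…, 2.24…, 1.806 → Σ = 14.8276…
T = 14.8276… / 4.025933… = 3.683022… → 3.683

3.683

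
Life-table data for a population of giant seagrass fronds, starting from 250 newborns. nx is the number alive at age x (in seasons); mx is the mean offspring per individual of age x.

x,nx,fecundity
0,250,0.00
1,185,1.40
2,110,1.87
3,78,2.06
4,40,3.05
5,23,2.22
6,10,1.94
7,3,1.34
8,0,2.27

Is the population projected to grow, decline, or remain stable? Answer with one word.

growing

lx = nx/n0 = nx/250: 1, 0.74, 0.44, 0.312, 0.16, 0.092, 0.04, 0.012, 0
R0 = Σ lx·mx = 0 + 1.036 + 0.8228 + 0.64272 + 0.488 + 0.20424 + 0.0776 + 0.01608 + 0 = 3.28744
R0 > 1, so the population is growing.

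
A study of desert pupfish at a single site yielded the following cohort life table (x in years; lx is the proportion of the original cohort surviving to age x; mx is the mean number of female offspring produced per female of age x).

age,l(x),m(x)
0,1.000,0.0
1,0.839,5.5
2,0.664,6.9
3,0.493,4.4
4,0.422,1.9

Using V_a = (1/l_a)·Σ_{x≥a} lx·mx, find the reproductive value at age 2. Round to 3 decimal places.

lx·mx for x ≥ 2: 4.5816, 2.1692, 0.8018 → sum = 7.5526
V_2 = 7.5526 / l_2 = 7.5526 / 0.664 = 11.374398… → 11.374

11.374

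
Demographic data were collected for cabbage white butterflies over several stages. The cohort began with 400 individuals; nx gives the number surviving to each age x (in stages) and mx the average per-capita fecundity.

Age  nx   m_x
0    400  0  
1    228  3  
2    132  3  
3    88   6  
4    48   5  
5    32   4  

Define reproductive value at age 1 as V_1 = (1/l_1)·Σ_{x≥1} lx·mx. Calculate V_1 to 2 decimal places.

lx = nx/n0 = nx/400: 1, 0.57, 0.33, 0.22, 0.12, 0.08
lx·mx for x ≥ 1: 1.71, 0.99, 1.32, 0.6, 0.32 → sum = 4.94
V_1 = 4.94 / l_1 = 4.94 / 0.57 = 8.666667… → 8.67

8.67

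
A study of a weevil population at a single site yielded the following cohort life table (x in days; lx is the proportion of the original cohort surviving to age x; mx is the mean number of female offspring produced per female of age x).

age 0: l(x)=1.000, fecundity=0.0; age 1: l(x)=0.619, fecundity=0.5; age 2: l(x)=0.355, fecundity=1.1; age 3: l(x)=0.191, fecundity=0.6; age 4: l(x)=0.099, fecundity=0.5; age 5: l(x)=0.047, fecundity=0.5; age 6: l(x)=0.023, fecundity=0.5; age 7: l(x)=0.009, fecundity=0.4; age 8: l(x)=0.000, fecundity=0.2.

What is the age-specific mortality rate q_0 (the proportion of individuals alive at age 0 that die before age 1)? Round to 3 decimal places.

0.381

q_0 = (l_0 − l_1) / l_0 = (1 − 0.619) / 1
     = 0.381 / 1 = 0.381 → 0.381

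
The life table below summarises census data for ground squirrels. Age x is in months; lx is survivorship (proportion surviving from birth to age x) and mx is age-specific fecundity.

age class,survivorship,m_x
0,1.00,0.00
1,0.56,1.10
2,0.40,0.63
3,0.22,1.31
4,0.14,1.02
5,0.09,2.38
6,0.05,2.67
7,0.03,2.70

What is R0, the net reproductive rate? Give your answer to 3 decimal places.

1.728

lx·mx by age: 0, 0.616, 0.252, 0.2882, 0.1428, 0.2142, 0.1335, 0.081
R0 = Σ lx·mx = 1.7277 → 1.728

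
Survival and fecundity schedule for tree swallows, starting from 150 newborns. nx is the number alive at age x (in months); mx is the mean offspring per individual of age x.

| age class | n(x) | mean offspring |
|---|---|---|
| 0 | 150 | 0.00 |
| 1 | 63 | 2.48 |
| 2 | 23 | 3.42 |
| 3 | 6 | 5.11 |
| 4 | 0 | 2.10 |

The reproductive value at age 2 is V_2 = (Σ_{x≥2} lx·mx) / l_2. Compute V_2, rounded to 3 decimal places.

4.753

lx = nx/n0 = nx/150: 1, 0.42, 0.15333…, 0.04, 0
lx·mx for x ≥ 2: 0.5244…, 0.2044, 0 → sum = 0.7288…
V_2 = 0.7288… / l_2 = 0.7288… / 0.153333… = 4.753043… → 4.753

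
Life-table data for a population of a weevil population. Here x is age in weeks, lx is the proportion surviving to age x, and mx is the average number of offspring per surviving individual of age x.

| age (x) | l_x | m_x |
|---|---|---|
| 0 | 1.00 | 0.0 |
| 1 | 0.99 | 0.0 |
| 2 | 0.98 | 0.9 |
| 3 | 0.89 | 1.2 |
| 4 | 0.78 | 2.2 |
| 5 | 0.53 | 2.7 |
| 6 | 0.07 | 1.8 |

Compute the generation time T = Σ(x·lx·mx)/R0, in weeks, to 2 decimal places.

3.78

lx·mx: 0, 0, 0.882, 1.068, 1.716, 1.431, 0.126 → R0 = 5.223
x·lx·mx: 0, 0, 1.764, 3.204, 6.864, 7.155, 0.756 → Σ = 19.743
T = 19.743 / 5.223 = 3.780011… → 3.78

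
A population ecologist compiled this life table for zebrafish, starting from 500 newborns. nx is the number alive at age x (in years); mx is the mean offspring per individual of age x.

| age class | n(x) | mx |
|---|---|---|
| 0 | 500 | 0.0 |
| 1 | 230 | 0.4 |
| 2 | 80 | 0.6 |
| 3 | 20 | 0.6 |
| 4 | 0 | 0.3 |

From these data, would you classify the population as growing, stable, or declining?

declining

lx = nx/n0 = nx/500: 1, 0.46, 0.16, 0.04, 0
R0 = Σ lx·mx = 0 + 0.184 + 0.096 + 0.024 + 0 = 0.304
R0 < 1, so the population is declining.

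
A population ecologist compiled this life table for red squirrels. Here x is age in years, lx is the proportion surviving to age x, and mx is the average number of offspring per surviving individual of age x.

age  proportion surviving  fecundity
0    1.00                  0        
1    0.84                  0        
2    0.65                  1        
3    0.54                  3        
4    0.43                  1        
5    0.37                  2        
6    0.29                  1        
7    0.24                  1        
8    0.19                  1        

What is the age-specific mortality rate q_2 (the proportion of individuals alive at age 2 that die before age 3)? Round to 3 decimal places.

q_2 = (l_2 − l_3) / l_2 = (0.65 − 0.54) / 0.65
     = 0.11 / 0.65 = 0.169231… → 0.169

0.169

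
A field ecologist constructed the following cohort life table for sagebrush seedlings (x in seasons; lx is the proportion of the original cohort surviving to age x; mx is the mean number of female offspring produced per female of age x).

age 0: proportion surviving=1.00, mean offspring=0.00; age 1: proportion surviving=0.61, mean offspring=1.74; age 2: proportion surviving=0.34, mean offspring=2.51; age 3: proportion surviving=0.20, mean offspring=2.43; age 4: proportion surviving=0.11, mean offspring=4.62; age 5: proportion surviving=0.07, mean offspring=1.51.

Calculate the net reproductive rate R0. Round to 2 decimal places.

lx·mx by age: 0, 1.0614, 0.8534, 0.486, 0.5082, 0.1057
R0 = Σ lx·mx = 3.0147 → 3.01

3.01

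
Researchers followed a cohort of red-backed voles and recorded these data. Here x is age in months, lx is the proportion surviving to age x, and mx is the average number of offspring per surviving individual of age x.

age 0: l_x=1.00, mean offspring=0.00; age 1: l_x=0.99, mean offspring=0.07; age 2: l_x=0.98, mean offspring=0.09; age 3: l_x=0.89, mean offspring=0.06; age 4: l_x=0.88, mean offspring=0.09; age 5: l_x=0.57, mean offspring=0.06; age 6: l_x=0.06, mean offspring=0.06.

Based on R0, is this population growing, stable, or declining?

declining

R0 = Σ lx·mx = 0 + 0.0693 + 0.0882 + 0.0534 + 0.0792 + 0.0342 + 0.0036 = 0.3279
R0 < 1, so the population is declining.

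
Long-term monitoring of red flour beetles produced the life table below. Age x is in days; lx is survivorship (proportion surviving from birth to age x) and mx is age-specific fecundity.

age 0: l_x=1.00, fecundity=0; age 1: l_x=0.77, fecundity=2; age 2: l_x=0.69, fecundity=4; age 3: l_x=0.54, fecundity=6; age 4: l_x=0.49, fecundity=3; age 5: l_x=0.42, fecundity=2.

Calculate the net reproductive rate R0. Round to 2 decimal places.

9.85

lx·mx by age: 0, 1.54, 2.76, 3.24, 1.47, 0.84
R0 = Σ lx·mx = 9.85 → 9.85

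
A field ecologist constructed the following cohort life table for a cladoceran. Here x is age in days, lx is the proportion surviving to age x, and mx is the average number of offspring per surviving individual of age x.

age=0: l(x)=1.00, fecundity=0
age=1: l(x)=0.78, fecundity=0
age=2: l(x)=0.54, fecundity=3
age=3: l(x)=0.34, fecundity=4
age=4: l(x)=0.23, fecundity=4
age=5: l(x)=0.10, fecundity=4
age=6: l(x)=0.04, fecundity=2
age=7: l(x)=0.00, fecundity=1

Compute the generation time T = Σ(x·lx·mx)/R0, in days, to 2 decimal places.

3.08

lx·mx: 0, 0, 1.62, 1.36, 0.92, 0.4, 0.08, 0 → R0 = 4.38
x·lx·mx: 0, 0, 3.24, 4.08, 3.68, 2, 0.48, 0 → Σ = 13.48
T = 13.48 / 4.38 = 3.077626… → 3.08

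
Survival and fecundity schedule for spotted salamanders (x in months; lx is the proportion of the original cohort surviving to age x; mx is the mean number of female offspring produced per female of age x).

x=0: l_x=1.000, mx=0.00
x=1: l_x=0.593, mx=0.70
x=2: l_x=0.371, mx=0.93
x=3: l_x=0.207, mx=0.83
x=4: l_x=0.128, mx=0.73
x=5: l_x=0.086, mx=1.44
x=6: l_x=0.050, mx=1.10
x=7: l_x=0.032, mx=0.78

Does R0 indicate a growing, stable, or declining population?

growing

R0 = Σ lx·mx = 0 + 0.4151 + 0.34503 + 0.17181 + 0.09344 + 0.12384 + 0.055 + 0.02496 = 1.22918
R0 > 1, so the population is growing.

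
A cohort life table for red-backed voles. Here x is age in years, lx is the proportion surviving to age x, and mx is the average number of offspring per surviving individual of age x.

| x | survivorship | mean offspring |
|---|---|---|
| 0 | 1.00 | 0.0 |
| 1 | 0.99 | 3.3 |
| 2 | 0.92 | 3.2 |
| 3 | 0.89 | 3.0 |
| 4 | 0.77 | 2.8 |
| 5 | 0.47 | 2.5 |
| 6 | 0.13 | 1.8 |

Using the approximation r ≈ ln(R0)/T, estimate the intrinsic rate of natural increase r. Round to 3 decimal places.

0.949

R0 = Σ lx·mx = 0 + 3.267 + 2.944 + 2.67 + 2.156 + 1.175 + 0.234 = 12.446
Σ x·lx·mx = 33.068; T = 33.068/12.446 = 2.65692…
r ≈ ln(R0)/T = ln(12.446)/2.65692… = 0.94899… → 0.949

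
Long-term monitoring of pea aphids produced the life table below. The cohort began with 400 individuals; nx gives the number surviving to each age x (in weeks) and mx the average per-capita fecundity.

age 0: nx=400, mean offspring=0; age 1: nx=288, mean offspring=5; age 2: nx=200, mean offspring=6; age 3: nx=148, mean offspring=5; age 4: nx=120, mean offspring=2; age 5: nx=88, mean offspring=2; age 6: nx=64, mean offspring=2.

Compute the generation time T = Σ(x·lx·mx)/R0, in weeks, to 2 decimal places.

lx = nx/n0 = nx/400: 1, 0.72, 0.5, 0.37, 0.3, 0.22, 0.16
lx·mx: 0, 3.6, 3, 1.85, 0.6, 0.44, 0.32 → R0 = 9.81
x·lx·mx: 0, 3.6, 6, 5.55, 2.4, 2.2, 1.92 → Σ = 21.67
T = 21.67 / 9.81 = 2.20897… → 2.21

2.21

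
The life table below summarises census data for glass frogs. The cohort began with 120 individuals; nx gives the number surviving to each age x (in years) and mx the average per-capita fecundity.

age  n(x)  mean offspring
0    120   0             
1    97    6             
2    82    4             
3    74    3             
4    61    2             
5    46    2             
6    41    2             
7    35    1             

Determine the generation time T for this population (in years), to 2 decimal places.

2.45

lx = nx/n0 = nx/120: 1, 0.80833…, 0.68333…, 0.61667…, 0.50833…, 0.38333…, 0.34167…, 0.29167…
lx·mx: 0, 4.85…, 2.733333…, 1.85…, 1.016667…, 0.766667…, 0.683333…, 0.291667… → R0 = 12.191667…
x·lx·mx: 0, 4.85…, 5.466667…, 5.55…, 4.066667…, 3.833333…, 4.1…, 2.041667… → Σ = 29.908333…
T = 29.908333… / 12.191667… = 2.453178… → 2.45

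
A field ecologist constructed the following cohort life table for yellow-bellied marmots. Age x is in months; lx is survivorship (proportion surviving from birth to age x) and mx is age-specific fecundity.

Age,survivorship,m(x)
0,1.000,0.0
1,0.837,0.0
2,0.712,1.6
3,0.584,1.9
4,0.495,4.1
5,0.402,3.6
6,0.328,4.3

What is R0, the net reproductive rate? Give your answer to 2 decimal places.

lx·mx by age: 0, 0, 1.1392, 1.1096, 2.0295, 1.4472, 1.4104
R0 = Σ lx·mx = 7.1359 → 7.14

7.14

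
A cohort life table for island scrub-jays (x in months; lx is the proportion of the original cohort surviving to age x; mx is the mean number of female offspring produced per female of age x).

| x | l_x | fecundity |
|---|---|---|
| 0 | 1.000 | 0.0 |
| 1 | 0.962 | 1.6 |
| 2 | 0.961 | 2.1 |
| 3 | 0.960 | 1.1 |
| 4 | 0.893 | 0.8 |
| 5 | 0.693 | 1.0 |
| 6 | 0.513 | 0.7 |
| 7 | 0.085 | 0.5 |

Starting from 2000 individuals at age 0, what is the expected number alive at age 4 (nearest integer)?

1786

Expected survivors = N0 · l_4 = 2000 × 0.893 = 1786 → 1786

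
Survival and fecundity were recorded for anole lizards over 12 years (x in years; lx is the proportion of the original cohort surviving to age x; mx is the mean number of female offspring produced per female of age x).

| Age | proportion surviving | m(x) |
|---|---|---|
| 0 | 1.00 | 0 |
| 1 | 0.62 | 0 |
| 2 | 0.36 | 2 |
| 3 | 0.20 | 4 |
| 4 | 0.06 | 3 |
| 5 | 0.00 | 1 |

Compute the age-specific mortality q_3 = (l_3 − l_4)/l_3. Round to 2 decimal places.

0.70

q_3 = (l_3 − l_4) / l_3 = (0.2 − 0.06) / 0.2
     = 0.14 / 0.2 = 0.7 → 0.70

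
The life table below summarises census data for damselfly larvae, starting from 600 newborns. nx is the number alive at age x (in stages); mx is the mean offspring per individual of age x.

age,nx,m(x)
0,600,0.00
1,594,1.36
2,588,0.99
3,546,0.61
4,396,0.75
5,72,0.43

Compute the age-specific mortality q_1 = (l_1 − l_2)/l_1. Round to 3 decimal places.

0.010

lx = nx/n0 = nx/600: 1, 0.99, 0.98, 0.91, 0.66, 0.12
q_1 = (l_1 − l_2) / l_1 = (0.99 − 0.98) / 0.99
     = 0.01 / 0.99 = 0.010101… → 0.010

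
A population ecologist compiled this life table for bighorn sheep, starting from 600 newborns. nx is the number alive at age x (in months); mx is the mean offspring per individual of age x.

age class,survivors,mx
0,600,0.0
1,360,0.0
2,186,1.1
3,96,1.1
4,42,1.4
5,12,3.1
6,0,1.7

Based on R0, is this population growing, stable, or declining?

lx = nx/n0 = nx/600: 1, 0.6, 0.31, 0.16, 0.07, 0.02, 0
R0 = Σ lx·mx = 0 + 0 + 0.341 + 0.176 + 0.098 + 0.062 + 0 = 0.677
R0 < 1, so the population is declining.

declining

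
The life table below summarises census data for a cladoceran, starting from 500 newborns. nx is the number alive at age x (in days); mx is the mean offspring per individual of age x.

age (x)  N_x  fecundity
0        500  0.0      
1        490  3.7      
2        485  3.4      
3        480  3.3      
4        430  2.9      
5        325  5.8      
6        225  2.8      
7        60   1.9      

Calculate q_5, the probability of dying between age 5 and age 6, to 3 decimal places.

0.308

lx = nx/n0 = nx/500: 1, 0.98, 0.97, 0.96, 0.86, 0.65, 0.45, 0.12
q_5 = (l_5 − l_6) / l_5 = (0.65 − 0.45) / 0.65
     = 0.2 / 0.65 = 0.307692… → 0.308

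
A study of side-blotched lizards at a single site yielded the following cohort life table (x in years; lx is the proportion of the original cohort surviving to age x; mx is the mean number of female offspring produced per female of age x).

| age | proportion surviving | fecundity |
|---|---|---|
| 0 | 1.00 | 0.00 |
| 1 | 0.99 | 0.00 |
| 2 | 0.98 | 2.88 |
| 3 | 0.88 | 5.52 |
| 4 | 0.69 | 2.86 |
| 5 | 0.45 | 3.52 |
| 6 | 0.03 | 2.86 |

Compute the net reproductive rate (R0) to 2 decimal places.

11.32

lx·mx by age: 0, 0, 2.8224, 4.8576, 1.9734, 1.584, 0.0858
R0 = Σ lx·mx = 11.3232 → 11.32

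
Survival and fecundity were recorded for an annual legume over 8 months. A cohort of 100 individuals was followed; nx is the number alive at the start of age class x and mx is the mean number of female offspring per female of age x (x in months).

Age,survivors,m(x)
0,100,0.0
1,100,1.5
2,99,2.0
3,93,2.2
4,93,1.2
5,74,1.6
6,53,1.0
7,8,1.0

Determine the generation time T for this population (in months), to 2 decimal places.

3.05

lx = nx/n0 = nx/100: 1, 1, 0.99, 0.93, 0.93, 0.74, 0.53, 0.08
lx·mx: 0, 1.5, 1.98, 2.046, 1.116, 1.184, 0.53, 0.08 → R0 = 8.436
x·lx·mx: 0, 1.5, 3.96, 6.138, 4.464, 5.92, 3.18, 0.56 → Σ = 25.722
T = 25.722 / 8.436 = 3.049075… → 3.05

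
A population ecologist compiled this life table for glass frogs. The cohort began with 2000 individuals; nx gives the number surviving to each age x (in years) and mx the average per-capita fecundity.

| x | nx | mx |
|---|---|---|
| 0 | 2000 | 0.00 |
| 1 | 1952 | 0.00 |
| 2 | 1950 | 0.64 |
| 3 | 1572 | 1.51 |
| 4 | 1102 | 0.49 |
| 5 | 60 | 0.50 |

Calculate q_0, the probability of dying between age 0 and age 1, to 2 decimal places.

0.02

lx = nx/n0 = nx/2000: 1, 0.976, 0.975, 0.786, 0.551, 0.03
q_0 = (l_0 − l_1) / l_0 = (1 − 0.976) / 1
     = 0.024 / 1 = 0.024 → 0.02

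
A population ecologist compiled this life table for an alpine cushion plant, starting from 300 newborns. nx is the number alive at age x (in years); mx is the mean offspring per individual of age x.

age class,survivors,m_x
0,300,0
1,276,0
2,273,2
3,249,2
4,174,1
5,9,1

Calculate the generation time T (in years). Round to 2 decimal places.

lx = nx/n0 = nx/300: 1, 0.92, 0.91, 0.83, 0.58, 0.03
lx·mx: 0, 0, 1.82, 1.66, 0.58, 0.03 → R0 = 4.09
x·lx·mx: 0, 0, 3.64, 4.98, 2.32, 0.15 → Σ = 11.09
T = 11.09 / 4.09 = 2.711491… → 2.71

2.71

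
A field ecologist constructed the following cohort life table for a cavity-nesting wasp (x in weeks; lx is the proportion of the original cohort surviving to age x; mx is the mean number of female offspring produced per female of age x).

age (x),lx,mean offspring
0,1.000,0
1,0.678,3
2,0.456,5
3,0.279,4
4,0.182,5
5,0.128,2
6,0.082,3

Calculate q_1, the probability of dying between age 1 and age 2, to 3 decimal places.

q_1 = (l_1 − l_2) / l_1 = (0.678 − 0.456) / 0.678
     = 0.222 / 0.678 = 0.327434… → 0.327

0.327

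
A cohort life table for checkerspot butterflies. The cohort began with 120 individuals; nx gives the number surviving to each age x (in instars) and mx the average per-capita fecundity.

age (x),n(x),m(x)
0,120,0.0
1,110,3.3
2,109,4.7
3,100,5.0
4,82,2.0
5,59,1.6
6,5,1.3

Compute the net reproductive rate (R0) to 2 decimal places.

13.67

lx = nx/n0 = nx/120: 1, 0.91667…, 0.90833…, 0.83333…, 0.68333…, 0.49167…, 0.04167…
lx·mx by age: 0, 3.025…, 4.269167…, 4.166667…, 1.366667…, 0.786667…, 0.054167…
R0 = Σ lx·mx = 13.668333… → 13.67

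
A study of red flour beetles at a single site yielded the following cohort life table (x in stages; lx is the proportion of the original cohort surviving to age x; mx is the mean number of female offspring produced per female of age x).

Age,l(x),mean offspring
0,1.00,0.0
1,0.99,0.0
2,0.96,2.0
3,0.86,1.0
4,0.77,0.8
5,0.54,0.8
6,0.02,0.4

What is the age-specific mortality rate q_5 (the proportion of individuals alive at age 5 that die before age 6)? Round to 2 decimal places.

q_5 = (l_5 − l_6) / l_5 = (0.54 − 0.02) / 0.54
     = 0.52 / 0.54 = 0.962963… → 0.96

0.96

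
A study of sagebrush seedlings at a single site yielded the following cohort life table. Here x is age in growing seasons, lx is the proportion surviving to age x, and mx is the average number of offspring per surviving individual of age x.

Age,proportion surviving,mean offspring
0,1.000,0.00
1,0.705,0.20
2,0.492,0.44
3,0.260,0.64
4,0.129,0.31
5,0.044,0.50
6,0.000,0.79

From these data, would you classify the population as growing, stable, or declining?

declining

R0 = Σ lx·mx = 0 + 0.141 + 0.21648 + 0.1664 + 0.03999 + 0.022 + 0 = 0.58587
R0 < 1, so the population is declining.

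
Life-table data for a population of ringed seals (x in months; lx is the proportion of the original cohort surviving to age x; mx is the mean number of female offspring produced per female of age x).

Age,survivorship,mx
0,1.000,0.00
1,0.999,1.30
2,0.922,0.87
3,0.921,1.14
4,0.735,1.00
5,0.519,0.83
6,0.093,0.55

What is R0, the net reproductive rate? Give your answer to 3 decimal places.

4.368

lx·mx by age: 0, 1.2987, 0.80214, 1.04994, 0.735, 0.43077, 0.05115
R0 = Σ lx·mx = 4.3677 → 4.368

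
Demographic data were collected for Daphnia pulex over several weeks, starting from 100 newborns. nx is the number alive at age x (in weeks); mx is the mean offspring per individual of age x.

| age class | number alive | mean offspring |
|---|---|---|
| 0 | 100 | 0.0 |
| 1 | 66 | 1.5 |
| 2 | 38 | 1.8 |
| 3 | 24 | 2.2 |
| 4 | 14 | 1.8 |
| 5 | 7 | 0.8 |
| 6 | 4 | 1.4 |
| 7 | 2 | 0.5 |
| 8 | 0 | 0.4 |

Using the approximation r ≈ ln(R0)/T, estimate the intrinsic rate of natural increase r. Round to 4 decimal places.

lx = nx/n0 = nx/100: 1, 0.66, 0.38, 0.24, 0.14, 0.07, 0.04, 0.02, 0
R0 = Σ lx·mx = 0 + 0.99 + 0.684 + 0.528 + 0.252 + 0.056 + 0.056 + 0.01 + 0 = 2.576
Σ x·lx·mx = 5.636; T = 5.636/2.576 = 2.18789…
r ≈ ln(R0)/T = ln(2.576)/2.18789… = 0.432489… → 0.4325

0.4325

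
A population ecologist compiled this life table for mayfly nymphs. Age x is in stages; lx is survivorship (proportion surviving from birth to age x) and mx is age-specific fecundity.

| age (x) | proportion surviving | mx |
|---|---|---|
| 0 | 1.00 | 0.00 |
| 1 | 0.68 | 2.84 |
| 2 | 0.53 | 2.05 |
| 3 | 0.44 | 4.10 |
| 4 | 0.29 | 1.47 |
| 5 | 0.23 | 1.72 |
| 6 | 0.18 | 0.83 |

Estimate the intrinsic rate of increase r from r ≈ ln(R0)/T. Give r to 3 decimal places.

R0 = Σ lx·mx = 0 + 1.9312 + 1.0865 + 1.804 + 0.4263 + 0.3956 + 0.1494 = 5.793
Σ x·lx·mx = 14.0958; T = 14.0958/5.793 = 2.43325…
r ≈ ln(R0)/T = ln(5.793)/2.43325… = 0.72194… → 0.722

0.722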